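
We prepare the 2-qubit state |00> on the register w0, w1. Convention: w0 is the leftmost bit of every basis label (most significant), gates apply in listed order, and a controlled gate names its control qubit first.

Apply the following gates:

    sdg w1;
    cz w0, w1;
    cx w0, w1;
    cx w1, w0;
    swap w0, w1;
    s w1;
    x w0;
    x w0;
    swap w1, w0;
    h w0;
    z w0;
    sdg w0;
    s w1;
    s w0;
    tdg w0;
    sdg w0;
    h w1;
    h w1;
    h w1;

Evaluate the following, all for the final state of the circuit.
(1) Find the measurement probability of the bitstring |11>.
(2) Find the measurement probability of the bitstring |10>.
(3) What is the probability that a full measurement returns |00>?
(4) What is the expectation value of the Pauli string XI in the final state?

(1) A full measurement returns |11> with probability 1/4.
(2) A full measurement returns |10> with probability 1/4.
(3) The probability of measuring |00> is 1/4.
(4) The observable XI averages to sqrt(2)/2.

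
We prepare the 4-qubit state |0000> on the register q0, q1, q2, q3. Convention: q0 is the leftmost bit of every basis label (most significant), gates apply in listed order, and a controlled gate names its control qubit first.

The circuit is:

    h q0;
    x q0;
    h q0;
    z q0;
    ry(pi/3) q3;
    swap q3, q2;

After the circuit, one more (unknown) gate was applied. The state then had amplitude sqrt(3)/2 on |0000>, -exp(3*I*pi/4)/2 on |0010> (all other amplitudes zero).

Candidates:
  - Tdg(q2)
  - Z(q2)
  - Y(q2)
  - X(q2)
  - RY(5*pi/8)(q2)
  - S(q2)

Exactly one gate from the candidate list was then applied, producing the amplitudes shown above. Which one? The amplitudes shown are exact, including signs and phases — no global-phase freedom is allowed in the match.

The unique candidate consistent with the amplitudes is Tdg(q2). Key observation: steps 1-4 multiply out to the identity, so the circuit reduces to the remaining gates.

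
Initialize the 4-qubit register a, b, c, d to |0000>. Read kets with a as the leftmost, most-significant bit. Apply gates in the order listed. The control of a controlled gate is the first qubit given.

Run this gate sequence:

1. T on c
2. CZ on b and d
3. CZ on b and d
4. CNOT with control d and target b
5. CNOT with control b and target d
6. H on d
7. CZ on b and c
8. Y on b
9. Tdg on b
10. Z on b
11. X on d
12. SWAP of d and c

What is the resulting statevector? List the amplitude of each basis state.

After the circuit, the state carries amplitude -sqrt(2)*exp(I*pi/4)/2 on |0100>, -sqrt(2)*exp(I*pi/4)/2 on |0110>, and 0 on every other basis state.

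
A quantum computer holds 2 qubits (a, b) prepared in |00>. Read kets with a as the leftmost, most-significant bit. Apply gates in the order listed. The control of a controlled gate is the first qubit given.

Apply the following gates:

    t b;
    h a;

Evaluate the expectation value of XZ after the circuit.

The expectation value of XZ is 1.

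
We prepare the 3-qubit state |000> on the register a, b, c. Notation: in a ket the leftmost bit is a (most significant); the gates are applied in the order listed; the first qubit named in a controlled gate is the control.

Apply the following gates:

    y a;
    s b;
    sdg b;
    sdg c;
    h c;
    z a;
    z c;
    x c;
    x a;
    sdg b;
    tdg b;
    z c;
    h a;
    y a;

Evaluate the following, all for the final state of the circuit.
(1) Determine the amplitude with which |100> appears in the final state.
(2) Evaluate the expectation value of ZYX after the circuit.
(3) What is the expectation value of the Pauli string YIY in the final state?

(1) |100> carries amplitude -1/2 in the final state. Key observation: the block from step 2 through step 3 cancels to the identity and can be dropped.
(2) The observable ZYX averages to 0.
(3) In the final state, YIY has expectation 0.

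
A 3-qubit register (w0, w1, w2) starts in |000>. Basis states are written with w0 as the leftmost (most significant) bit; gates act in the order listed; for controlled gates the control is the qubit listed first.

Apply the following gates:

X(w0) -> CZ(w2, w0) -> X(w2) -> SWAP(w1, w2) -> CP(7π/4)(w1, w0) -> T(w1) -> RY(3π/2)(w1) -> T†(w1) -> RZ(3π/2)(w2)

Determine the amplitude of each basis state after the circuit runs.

The resulting statevector has amplitude sqrt(2)*exp(I*pi/4)/2 on |100>, sqrt(2)/2 on |110>, and 0 on every other basis state.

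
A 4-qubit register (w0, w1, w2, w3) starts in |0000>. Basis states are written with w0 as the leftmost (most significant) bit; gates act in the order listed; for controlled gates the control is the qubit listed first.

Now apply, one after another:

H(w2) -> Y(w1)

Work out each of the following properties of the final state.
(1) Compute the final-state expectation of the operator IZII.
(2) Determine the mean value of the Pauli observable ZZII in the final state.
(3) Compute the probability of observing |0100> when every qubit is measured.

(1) The observable IZII averages to -1.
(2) The observable ZZII averages to -1.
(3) A full measurement returns |0100> with probability 1/2.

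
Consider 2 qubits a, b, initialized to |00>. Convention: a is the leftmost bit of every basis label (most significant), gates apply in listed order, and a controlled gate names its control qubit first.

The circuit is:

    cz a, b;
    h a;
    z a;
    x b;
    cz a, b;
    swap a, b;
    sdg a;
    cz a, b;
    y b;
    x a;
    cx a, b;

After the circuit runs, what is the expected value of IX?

In the final state, IX has expectation 1.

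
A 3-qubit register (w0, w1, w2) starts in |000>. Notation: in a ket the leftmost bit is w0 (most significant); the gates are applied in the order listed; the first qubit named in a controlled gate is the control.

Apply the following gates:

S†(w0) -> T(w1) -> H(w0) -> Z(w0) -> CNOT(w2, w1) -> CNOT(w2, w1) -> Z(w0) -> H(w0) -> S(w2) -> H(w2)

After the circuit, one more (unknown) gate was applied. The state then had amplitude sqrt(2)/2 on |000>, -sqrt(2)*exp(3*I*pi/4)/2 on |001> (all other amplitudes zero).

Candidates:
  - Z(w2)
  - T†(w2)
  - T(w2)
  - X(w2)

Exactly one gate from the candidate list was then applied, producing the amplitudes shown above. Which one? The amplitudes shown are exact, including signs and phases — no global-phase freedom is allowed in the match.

The applied gate was T†(w2). Key observation: gates 3-8 undo each other exactly, leaving only the rest of the circuit to track.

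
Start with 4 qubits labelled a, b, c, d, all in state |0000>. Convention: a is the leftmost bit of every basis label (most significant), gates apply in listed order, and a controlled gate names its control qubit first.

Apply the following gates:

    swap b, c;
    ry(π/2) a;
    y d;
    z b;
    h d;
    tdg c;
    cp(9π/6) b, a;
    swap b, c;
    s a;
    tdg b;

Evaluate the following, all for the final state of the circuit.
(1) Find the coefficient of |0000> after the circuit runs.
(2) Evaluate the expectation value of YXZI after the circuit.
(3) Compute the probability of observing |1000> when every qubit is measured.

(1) |0000> carries amplitude I/2 in the final state.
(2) The expectation value of YXZI is 0.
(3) Outcome |1000> occurs with probability 1/4.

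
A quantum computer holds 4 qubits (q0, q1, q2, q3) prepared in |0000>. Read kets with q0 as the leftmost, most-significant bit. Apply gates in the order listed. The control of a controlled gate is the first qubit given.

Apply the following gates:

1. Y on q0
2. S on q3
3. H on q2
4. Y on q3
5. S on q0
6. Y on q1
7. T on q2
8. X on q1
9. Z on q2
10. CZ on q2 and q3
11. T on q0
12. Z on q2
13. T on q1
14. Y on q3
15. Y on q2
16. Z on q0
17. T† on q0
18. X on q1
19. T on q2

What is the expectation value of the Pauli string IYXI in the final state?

The expectation value of IYXI is 0.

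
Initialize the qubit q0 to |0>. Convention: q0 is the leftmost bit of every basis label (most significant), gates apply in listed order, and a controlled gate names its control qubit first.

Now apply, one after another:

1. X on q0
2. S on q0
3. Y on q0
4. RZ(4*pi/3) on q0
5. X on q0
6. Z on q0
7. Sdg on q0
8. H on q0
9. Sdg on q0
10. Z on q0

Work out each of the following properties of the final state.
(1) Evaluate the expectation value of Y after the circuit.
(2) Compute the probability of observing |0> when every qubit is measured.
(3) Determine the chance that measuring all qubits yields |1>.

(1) In the final state, Y has expectation -1.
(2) The probability of measuring |0> is 1/2.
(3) The probability of measuring |1> is 1/2.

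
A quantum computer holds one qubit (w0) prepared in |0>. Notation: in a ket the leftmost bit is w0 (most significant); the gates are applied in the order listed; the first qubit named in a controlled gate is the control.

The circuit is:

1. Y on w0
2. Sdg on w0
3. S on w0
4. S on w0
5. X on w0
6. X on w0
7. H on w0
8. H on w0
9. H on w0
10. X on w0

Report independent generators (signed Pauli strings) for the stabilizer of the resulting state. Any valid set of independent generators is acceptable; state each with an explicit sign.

One valid set of independent stabilizer generators is -X (any independent generating set of the same group is equally correct). Key observation: steps 7-8 multiply out to the identity, so the circuit reduces to the remaining gates.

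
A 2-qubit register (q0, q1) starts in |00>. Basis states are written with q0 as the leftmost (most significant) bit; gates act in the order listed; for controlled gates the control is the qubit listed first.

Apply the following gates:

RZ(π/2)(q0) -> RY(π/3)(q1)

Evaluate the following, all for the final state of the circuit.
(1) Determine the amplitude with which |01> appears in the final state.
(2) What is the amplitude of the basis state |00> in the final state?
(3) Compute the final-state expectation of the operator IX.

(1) |01> carries amplitude -exp(3*I*pi/4)/2 in the final state.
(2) The amplitude on |00> is -sqrt(3)*exp(3*I*pi/4)/2.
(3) The expectation value of IX is sqrt(3)/2.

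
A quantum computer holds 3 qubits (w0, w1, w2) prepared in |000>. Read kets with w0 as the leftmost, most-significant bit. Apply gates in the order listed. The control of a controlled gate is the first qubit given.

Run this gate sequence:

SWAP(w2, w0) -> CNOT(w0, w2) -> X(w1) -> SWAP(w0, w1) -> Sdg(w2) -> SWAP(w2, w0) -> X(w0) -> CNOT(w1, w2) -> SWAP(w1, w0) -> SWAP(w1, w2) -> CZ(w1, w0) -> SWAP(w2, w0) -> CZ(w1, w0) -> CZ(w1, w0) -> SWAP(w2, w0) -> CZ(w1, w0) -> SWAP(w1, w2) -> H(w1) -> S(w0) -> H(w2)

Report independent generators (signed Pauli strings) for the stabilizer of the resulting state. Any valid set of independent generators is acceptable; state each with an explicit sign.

The final state is stabilized by the group generated by -IXI, -IIX, +ZII; other independent generating sets are equally valid. Key observation: gates 10-17 undo each other exactly, leaving only the rest of the circuit to track.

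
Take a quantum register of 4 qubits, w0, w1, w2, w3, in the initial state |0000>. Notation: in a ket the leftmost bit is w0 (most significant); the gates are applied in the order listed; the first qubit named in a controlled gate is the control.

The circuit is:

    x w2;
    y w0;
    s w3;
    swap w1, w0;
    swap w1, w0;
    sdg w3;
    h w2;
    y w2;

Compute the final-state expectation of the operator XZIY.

The observable XZIY averages to 0. Key observation: steps 3-6 multiply out to the identity, so the circuit reduces to the remaining gates.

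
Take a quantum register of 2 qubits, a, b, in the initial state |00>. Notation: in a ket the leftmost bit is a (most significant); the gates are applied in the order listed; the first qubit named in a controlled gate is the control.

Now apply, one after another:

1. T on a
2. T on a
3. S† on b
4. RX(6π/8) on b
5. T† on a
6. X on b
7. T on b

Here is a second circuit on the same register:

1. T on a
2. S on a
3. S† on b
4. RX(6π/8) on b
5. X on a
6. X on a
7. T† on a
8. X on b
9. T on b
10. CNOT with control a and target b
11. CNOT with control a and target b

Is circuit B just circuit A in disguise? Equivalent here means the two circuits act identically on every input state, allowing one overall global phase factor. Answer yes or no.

No: there is an input state on which the two circuits produce genuinely different outputs (not merely differing by a phase).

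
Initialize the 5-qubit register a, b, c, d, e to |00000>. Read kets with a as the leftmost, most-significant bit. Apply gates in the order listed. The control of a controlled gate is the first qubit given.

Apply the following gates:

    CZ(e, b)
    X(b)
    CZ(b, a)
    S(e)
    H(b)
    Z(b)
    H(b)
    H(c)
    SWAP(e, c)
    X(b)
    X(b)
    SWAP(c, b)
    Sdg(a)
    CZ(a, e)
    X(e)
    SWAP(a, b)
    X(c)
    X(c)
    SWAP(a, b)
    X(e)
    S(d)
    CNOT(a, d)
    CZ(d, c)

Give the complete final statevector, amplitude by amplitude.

After the circuit, the state carries amplitude sqrt(2)/2 on |00000>, sqrt(2)/2 on |00001>, and 0 on every other basis state. Key observation: the block from step 15 through step 20 cancels to the identity and can be dropped.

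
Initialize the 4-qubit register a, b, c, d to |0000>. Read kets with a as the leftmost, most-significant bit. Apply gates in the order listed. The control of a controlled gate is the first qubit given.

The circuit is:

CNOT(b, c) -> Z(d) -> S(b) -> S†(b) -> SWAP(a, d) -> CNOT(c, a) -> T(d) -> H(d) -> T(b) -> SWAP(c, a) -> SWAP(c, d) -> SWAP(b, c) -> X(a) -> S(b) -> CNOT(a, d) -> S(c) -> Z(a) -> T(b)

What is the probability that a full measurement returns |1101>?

The probability of measuring |1101> is 1/2. Key observation: steps 3-4 multiply out to the identity, so the circuit reduces to the remaining gates.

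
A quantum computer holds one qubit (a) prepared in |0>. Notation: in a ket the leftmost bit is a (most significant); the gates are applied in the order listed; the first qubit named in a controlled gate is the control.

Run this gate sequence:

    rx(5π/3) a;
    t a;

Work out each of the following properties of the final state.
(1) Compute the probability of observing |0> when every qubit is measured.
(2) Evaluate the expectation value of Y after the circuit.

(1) The probability of measuring |0> is 3/4.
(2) The observable Y averages to sqrt(6)/4.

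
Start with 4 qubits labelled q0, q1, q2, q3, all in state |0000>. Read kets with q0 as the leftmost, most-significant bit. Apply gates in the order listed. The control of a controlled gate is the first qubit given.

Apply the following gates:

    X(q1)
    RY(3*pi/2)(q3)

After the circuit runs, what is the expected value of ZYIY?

The expectation value of ZYIY is 0.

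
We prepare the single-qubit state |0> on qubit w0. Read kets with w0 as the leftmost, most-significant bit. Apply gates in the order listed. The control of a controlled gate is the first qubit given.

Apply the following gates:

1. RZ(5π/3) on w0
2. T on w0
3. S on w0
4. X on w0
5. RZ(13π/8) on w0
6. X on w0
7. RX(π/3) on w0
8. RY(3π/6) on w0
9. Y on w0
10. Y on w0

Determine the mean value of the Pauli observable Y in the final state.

In the final state, Y has expectation -sqrt(3)/2.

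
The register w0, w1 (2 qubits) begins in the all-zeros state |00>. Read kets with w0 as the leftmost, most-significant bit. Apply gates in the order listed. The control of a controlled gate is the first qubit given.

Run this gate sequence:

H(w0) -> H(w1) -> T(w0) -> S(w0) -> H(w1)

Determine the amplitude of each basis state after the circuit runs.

The resulting statevector has amplitude sqrt(2)/2 on |00>, 0 on |01>, sqrt(2)*exp(3*I*pi/4)/2 on |10>, 0 on |11>.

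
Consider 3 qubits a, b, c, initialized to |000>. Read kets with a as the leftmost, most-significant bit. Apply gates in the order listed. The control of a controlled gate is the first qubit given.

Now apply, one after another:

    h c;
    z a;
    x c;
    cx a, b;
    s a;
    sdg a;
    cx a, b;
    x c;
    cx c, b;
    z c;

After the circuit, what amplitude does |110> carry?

The amplitude on |110> is 0. Key observation: the block from step 3 through step 8 cancels to the identity and can be dropped.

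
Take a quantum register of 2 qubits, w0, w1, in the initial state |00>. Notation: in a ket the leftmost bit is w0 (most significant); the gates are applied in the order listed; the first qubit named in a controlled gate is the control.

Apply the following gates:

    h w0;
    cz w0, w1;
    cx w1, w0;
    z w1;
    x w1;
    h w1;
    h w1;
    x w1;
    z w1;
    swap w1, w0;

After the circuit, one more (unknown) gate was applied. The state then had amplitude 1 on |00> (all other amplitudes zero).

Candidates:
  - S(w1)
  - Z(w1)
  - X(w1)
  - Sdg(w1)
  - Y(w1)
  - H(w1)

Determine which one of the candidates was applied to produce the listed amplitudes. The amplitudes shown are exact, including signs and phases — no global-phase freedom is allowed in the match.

It was H(w1) that produced the state shown. Key observation: gates 4-9 undo each other exactly, leaving only the rest of the circuit to track.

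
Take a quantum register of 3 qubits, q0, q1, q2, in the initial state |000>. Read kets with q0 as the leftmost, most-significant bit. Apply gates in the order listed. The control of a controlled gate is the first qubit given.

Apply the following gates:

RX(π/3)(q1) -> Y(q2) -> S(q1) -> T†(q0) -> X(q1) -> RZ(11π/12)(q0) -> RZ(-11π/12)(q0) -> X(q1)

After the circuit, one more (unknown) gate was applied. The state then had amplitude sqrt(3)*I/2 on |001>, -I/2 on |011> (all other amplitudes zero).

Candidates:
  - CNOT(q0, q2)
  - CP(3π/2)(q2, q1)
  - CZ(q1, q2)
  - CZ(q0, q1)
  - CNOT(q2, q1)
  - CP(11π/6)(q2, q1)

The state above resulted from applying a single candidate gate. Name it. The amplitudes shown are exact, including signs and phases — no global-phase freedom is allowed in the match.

The unique candidate consistent with the amplitudes is CZ(q1, q2).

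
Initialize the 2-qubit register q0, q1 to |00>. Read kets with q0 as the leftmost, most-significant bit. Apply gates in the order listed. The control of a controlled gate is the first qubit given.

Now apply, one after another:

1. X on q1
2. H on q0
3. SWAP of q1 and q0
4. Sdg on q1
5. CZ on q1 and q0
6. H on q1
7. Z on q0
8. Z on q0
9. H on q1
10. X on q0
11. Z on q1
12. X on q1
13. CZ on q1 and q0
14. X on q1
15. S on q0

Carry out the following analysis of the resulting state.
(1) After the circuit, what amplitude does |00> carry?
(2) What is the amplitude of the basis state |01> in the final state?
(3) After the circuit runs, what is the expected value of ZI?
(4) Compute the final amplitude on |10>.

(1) The final state's coefficient on |00> equals sqrt(2)/2. Key observation: steps 6-9 multiply out to the identity, so the circuit reduces to the remaining gates.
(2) The amplitude on |01> is -sqrt(2)*I/2.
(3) In the final state, ZI has expectation 1.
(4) |10> carries amplitude 0 in the final state.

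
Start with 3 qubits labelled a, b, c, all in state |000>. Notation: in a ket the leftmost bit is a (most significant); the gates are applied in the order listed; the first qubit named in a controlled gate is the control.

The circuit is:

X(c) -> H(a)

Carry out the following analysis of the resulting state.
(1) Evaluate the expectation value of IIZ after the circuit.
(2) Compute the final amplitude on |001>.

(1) The expectation value of IIZ is -1.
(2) The amplitude on |001> is sqrt(2)/2.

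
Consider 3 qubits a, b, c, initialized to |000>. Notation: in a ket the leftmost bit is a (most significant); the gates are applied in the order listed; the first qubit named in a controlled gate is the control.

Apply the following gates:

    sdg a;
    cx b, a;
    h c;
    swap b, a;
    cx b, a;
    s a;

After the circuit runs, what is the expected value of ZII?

The observable ZII averages to 1.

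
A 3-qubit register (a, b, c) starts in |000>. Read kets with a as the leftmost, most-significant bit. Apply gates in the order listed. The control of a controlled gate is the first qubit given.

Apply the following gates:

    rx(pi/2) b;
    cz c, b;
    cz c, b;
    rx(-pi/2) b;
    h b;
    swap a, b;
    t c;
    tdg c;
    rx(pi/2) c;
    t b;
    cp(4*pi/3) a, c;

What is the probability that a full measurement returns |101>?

A full measurement returns |101> with probability 1/4. Key observation: steps 1-4 multiply out to the identity, so the circuit reduces to the remaining gates.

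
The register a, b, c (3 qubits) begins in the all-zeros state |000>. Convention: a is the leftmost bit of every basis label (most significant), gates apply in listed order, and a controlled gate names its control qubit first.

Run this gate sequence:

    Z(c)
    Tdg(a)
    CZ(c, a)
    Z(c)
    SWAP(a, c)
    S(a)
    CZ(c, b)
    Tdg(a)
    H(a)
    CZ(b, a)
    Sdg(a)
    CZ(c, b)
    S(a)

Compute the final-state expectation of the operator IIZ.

In the final state, IIZ has expectation 1.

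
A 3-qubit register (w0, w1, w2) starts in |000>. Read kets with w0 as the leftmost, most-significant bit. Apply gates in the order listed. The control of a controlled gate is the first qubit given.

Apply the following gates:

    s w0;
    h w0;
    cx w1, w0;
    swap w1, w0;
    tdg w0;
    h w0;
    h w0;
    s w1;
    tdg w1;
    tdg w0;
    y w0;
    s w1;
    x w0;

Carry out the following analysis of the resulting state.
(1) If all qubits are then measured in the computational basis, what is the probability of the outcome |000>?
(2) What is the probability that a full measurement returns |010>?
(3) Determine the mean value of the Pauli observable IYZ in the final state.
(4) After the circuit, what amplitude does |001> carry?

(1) The probability of measuring |000> is 1/2. Key observation: the block from step 6 through step 7 cancels to the identity and can be dropped.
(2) Outcome |010> occurs with probability 1/2.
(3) In the final state, IYZ has expectation sqrt(2)/2.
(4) The amplitude on |001> is 0.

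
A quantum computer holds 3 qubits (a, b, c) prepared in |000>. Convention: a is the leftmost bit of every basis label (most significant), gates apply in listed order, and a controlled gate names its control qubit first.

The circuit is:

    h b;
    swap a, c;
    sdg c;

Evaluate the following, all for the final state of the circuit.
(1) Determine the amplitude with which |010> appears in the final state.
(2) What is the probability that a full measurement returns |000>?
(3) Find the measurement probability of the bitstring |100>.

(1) The amplitude on |010> is sqrt(2)/2.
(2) The probability of measuring |000> is 1/2.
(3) A full measurement returns |100> with probability 0.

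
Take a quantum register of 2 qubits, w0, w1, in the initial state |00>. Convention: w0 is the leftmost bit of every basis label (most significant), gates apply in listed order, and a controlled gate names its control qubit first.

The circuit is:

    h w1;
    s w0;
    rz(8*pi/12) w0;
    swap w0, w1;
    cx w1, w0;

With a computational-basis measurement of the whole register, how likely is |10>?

The probability of measuring |10> is 1/2.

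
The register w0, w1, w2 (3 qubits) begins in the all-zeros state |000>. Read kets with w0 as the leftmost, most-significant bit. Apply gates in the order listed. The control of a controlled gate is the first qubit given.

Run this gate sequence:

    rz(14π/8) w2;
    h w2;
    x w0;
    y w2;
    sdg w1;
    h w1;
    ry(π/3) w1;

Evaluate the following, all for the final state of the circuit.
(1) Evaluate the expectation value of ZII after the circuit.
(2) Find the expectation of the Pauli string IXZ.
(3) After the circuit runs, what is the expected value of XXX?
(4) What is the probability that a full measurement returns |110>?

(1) The observable ZII averages to -1.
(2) The expectation value of IXZ is 0.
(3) The observable XXX averages to 0.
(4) Outcome |110> occurs with probability sqrt(3)/8 + 1/4.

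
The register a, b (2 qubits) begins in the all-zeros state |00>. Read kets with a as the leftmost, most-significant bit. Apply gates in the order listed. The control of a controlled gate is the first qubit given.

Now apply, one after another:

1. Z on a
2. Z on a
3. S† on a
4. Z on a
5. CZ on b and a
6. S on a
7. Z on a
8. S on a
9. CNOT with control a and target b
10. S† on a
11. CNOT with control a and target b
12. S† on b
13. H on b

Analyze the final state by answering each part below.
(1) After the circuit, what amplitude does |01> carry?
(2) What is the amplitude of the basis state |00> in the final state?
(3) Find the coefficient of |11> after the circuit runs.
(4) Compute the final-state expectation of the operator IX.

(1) The final state's coefficient on |01> equals sqrt(2)/2.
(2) The final state's coefficient on |00> equals sqrt(2)/2.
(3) |11> carries amplitude 0 in the final state.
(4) In the final state, IX has expectation 1.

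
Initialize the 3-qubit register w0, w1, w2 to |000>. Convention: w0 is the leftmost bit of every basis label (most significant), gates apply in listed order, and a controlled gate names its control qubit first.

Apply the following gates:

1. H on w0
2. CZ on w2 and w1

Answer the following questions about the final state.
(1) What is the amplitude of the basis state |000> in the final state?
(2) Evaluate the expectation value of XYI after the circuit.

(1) The amplitude on |000> is sqrt(2)/2.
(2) The expectation value of XYI is 0.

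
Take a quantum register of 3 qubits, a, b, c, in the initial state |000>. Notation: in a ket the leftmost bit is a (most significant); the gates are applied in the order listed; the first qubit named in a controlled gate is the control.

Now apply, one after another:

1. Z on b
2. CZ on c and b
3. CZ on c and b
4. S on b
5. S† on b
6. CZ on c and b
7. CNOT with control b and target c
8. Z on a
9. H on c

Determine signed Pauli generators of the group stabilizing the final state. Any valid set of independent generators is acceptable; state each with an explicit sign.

One valid set of independent stabilizer generators is +IIX, +ZII, +IZI (any independent generating set of the same group is equally correct). Key observation: gates 3-6 undo each other exactly, leaving only the rest of the circuit to track.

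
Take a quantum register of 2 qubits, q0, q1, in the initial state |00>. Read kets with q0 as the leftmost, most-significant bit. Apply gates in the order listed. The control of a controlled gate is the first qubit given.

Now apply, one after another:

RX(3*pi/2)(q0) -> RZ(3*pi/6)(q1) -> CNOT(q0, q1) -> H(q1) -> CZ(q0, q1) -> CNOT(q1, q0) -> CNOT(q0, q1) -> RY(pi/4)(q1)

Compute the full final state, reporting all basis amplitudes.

The final amplitudes are (sqrt(2 - sqrt(2)) + I*sqrt(sqrt(2) + 2))*exp(I*pi/4)/4 on |00>, (-sqrt(sqrt(2) + 2) + I*sqrt(2 - sqrt(2)))*exp(I*pi/4)/4 on |01>, (sqrt(2 - sqrt(2)) + I*sqrt(sqrt(2) + 2))*exp(I*pi/4)/4 on |10>, (-sqrt(sqrt(2) + 2) + I*sqrt(2 - sqrt(2)))*exp(I*pi/4)/4 on |11>.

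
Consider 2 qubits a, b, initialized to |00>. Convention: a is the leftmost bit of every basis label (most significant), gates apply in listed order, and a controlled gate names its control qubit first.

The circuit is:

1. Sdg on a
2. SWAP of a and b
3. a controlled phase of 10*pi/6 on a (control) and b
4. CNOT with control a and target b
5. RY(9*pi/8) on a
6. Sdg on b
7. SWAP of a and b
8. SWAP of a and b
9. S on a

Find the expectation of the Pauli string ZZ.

The observable ZZ averages to -sqrt(sqrt(2) + 2)/2.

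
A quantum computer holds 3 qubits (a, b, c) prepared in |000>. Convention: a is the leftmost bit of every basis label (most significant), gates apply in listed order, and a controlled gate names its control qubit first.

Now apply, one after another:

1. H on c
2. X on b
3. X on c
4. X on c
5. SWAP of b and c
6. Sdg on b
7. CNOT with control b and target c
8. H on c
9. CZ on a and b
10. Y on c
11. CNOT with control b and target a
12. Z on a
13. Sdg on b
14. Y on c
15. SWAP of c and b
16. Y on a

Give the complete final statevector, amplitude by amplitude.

The final amplitudes are 0 on |000>, -I/2 on |001>, 0 on |010>, -I/2 on |011>, I/2 on |100>, 0 on |101>, -I/2 on |110>, 0 on |111>.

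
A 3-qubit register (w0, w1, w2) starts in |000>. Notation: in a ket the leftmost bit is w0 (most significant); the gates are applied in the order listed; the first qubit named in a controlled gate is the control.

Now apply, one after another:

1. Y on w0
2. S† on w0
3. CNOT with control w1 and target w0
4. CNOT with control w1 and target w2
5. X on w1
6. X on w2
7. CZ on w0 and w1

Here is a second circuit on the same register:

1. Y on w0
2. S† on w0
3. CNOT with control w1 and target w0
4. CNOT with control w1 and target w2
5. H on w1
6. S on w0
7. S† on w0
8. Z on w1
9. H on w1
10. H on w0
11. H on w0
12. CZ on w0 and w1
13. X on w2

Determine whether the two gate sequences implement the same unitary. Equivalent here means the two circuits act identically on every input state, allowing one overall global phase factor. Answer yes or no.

Yes, they are equivalent — the unitaries differ by at most a global phase.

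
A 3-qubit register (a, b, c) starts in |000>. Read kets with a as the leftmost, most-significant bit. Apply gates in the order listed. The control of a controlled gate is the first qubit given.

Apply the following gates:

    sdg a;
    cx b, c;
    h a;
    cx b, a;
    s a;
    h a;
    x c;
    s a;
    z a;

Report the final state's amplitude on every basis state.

The final amplitudes are 1/2 + I/2 on |001>, -1/2 - I/2 on |101>, and 0 on every other basis state.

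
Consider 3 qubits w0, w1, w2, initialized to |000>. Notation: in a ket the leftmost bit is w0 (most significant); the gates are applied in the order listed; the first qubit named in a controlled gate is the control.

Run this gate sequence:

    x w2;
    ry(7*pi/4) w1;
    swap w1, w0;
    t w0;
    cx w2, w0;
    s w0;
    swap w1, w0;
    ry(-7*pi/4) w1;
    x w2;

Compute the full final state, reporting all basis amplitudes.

The final amplitudes are sqrt(2)*(-I - exp(I*pi/4))/4 on |000>, -exp(I*pi/4)/2 + sqrt(2)*exp(I*pi/4)/4 + sqrt(2)*I/4 + I/2 on |010>, and 0 on every other basis state.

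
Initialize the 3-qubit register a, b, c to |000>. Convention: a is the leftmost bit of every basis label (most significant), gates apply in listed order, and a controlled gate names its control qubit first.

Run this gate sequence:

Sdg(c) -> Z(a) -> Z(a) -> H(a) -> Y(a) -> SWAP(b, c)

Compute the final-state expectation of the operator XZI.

In the final state, XZI has expectation -1.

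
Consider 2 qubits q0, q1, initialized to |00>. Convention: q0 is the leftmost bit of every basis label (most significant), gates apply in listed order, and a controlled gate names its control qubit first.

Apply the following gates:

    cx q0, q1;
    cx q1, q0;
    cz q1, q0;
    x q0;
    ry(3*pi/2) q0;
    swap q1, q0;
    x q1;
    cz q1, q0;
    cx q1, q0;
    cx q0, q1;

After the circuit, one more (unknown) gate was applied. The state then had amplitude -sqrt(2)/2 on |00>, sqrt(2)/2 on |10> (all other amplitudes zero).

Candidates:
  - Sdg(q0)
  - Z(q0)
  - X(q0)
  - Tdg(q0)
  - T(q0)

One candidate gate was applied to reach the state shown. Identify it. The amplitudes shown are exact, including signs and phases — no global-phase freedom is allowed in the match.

It was Z(q0) that produced the state shown.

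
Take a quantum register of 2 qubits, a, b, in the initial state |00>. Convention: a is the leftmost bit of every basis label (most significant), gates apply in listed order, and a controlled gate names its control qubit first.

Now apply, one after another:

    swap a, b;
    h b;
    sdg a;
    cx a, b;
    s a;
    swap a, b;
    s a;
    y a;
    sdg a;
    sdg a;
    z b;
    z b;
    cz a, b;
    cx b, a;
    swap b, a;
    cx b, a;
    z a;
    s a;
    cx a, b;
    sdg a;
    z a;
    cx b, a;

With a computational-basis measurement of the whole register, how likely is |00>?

The probability of measuring |00> is 1/2.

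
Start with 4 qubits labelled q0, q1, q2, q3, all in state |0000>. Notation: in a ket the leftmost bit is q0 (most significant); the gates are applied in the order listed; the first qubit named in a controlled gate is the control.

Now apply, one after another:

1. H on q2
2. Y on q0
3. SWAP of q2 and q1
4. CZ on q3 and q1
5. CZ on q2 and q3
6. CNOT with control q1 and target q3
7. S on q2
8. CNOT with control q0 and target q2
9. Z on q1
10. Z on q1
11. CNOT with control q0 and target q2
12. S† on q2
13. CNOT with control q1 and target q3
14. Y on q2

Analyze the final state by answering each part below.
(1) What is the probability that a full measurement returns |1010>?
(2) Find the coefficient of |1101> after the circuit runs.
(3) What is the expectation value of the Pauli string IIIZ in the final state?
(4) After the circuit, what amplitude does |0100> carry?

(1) The probability of measuring |1010> is 1/2.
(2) The final state's coefficient on |1101> equals 0.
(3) In the final state, IIIZ has expectation 1.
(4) The final state's coefficient on |0100> equals 0.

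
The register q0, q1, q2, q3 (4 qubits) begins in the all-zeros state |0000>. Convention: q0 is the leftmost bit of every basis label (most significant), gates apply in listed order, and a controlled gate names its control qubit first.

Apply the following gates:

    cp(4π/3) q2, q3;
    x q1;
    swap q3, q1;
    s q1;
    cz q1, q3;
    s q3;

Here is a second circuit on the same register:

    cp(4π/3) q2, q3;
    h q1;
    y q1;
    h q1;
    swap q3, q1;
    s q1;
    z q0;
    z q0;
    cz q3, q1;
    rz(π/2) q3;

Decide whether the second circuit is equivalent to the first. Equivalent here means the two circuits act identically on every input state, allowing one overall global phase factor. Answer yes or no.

No — the two circuits implement different unitaries, even allowing a global phase.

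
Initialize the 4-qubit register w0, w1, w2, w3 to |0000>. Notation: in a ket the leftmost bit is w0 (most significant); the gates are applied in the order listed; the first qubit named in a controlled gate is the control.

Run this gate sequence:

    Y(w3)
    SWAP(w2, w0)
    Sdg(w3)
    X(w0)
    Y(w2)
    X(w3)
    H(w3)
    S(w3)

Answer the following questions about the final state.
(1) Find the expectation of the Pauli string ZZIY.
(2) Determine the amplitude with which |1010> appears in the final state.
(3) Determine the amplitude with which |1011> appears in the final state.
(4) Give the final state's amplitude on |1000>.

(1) The observable ZZIY averages to -1.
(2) The final state's coefficient on |1010> equals sqrt(2)*I/2.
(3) |1011> carries amplitude -sqrt(2)/2 in the final state.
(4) |1000> carries amplitude 0 in the final state.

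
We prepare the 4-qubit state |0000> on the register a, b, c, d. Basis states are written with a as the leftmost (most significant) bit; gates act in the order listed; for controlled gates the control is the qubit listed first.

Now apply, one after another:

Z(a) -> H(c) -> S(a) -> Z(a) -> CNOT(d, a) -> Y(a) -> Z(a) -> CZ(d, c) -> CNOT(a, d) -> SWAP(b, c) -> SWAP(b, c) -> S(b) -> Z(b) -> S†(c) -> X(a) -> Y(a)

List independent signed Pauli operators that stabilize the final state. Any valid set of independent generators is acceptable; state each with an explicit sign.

The stabilizer group can be generated by -IIYI, -ZIII, +IZII, -IIIZ, among other valid generating sets. Key observation: gates 10-11 undo each other exactly, leaving only the rest of the circuit to track.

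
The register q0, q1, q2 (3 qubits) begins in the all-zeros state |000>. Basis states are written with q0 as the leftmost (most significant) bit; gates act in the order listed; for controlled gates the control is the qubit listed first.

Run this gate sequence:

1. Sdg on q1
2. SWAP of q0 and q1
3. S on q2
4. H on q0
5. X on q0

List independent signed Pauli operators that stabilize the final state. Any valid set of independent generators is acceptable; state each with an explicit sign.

The stabilizer group can be generated by +XII, +IZI, +IIZ, among other valid generating sets.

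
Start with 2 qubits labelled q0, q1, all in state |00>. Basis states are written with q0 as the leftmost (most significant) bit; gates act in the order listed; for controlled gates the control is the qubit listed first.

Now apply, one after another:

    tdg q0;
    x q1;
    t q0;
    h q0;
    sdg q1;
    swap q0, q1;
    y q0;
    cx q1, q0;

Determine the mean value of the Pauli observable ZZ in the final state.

In the final state, ZZ has expectation 1.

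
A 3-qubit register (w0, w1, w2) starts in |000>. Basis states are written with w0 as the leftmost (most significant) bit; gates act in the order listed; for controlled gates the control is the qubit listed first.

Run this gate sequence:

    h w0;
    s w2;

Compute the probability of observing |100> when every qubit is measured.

The probability of measuring |100> is 1/2.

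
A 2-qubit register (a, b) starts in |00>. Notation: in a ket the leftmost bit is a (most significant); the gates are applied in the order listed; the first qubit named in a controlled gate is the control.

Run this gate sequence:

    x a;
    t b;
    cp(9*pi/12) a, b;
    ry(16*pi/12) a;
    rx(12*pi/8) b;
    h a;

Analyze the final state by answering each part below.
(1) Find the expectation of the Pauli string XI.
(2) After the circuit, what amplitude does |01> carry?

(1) The observable XI averages to 1/2.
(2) The final state's coefficient on |01> equals I*(1 + sqrt(3))/4.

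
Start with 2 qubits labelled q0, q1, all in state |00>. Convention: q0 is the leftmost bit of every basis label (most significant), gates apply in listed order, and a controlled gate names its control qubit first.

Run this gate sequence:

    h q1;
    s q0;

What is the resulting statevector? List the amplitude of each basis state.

After the circuit, the state carries amplitude sqrt(2)/2 on |00>, sqrt(2)/2 on |01>, 0 on |10>, 0 on |11>.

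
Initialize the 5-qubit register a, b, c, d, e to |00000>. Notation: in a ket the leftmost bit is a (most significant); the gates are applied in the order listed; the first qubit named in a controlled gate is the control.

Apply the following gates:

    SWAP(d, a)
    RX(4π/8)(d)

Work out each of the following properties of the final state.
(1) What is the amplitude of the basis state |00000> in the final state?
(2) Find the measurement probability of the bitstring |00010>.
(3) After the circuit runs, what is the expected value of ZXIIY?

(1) The final state's coefficient on |00000> equals sqrt(2)/2.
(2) The probability of measuring |00010> is 1/2.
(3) The expectation value of ZXIIY is 0.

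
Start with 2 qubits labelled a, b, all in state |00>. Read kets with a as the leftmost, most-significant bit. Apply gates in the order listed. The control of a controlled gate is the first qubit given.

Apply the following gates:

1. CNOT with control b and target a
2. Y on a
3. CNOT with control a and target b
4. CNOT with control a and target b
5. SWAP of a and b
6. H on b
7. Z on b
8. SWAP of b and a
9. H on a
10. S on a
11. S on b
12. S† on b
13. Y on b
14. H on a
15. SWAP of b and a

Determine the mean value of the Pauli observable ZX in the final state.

The expectation value of ZX is -1.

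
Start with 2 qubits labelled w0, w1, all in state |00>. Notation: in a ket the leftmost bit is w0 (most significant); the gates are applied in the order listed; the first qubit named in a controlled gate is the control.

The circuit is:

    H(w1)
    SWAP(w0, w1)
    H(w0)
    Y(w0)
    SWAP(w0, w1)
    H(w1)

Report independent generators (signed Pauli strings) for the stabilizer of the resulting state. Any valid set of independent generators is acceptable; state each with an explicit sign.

The stabilizer group can be generated by -IX, +ZI, among other valid generating sets.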